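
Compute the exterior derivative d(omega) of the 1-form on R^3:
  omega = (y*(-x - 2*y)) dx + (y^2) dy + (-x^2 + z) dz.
d(omega) = (x + 4*y) dx ∧ dy + (-2*x) dx ∧ dz

For a 1-form omega = sum_i f_i dx_i, the exterior derivative is
  d(omega) = sum_{i < j} (∂f_j/∂x_i - ∂f_i/∂x_j) dx_i ∧ dx_j.
  coefficient of dx ∧ dy: ∂f_2/∂x - ∂f_1/∂y = ∂(y^2)/∂x - ∂(y*(-x - 2*y))/∂y = x + 4*y
  coefficient of dx ∧ dz: ∂f_3/∂x - ∂f_1/∂z = ∂(-x^2 + z)/∂x - ∂(y*(-x - 2*y))/∂z = -2*x
Assembling: d(omega) = (x + 4*y) dx ∧ dy + (-2*x) dx ∧ dz.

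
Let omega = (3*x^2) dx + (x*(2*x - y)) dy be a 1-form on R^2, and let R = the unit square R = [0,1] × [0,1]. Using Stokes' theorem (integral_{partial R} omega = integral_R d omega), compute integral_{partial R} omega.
integral_(partial R) omega = 3/2

Stokes: integral_partial_R omega = integral_R d omega with d omega = (∂Q/∂x - ∂P/∂y) dx ∧ dy.
  ∂Q/∂x = 4*x - y
  ∂P/∂y = 0
  integrand = ∂Q/∂x - ∂P/∂y = 4*x - y.
Integrating over R: integral_0^1 integral_0^1 (4*x - y) dx dy = 3/2.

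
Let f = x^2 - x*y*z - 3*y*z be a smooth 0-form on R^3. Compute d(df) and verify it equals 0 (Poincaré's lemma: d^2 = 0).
d(df) = 0

Step 1: df = sum_i (∂f/∂x_i) dx_i = (2*x - y*z) dx + (z*(-x - 3)) dy + (y*(-x - 3)) dz.
Step 2: Apply d again. Using the 1-form formula, the coefficient of dx ∧ dy in d(df) is ∂^2 f/∂x ∂y - ∂^2 f/∂y ∂x = (-z) - (-z) = 0 (equality of mixed partials for smooth f).
Similarly for dx ∧ dz and dy ∧ dz — all coefficients vanish. So d(df) = 0.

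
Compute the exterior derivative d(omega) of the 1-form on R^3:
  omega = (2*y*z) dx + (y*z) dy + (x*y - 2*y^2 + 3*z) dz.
d(omega) = (-2*z) dx ∧ dy + (-y) dx ∧ dz + (x - 5*y) dy ∧ dz

For a 1-form omega = sum_i f_i dx_i, the exterior derivative is
  d(omega) = sum_{i < j} (∂f_j/∂x_i - ∂f_i/∂x_j) dx_i ∧ dx_j.
  coefficient of dx ∧ dy: ∂f_2/∂x - ∂f_1/∂y = ∂(y*z)/∂x - ∂(2*y*z)/∂y = -2*z
  coefficient of dx ∧ dz: ∂f_3/∂x - ∂f_1/∂z = ∂(x*y - 2*y^2 + 3*z)/∂x - ∂(2*y*z)/∂z = -y
  coefficient of dy ∧ dz: ∂f_3/∂y - ∂f_2/∂z = ∂(x*y - 2*y^2 + 3*z)/∂y - ∂(y*z)/∂z = x - 5*y
Assembling: d(omega) = (-2*z) dx ∧ dy + (-y) dx ∧ dz + (x - 5*y) dy ∧ dz.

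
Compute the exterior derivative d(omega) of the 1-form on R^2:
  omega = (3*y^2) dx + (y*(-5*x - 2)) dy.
d(omega) = (-11*y) dx ∧ dy

For a 1-form omega = sum_i f_i dx_i, the exterior derivative is
  d(omega) = sum_{i < j} (∂f_j/∂x_i - ∂f_i/∂x_j) dx_i ∧ dx_j.
  coefficient of dx ∧ dy: ∂f_2/∂x - ∂f_1/∂y = ∂(y*(-5*x - 2))/∂x - ∂(3*y^2)/∂y = -11*y
Assembling: d(omega) = (-11*y) dx ∧ dy.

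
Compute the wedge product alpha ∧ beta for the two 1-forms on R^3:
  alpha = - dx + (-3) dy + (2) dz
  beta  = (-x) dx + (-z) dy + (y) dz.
alpha ∧ beta = (-3*x + z) dx ∧ dy + (2*x - y) dx ∧ dz + (-3*y + 2*z) dy ∧ dz

Distribute the wedge, using dx_i ∧ dx_j = -dx_j ∧ dx_i and dx_i ∧ dx_i = 0. For each pair (i, j) with i < j, the coefficient of dx_i ∧ dx_j in alpha ∧ beta is (alpha_i * beta_j - alpha_j * beta_i). Collecting: alpha ∧ beta = (-3*x + z) dx ∧ dy + (2*x - y) dx ∧ dz + (-3*y + 2*z) dy ∧ dz.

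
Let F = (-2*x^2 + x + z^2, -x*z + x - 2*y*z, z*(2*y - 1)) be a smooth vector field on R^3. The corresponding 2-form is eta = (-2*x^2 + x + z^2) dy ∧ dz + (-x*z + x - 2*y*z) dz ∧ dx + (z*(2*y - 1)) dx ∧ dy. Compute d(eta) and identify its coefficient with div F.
d(eta) = (-4*x + 2*y - 2*z) dx ∧ dy ∧ dz; div F = -4*x + 2*y - 2*z

For a 2-form in R^3 of the form above, applying d gives a 3-form with coefficient ∂P/∂x + ∂Q/∂y + ∂R/∂z:
  ∂P/∂x = 1 - 4*x
  ∂Q/∂y = -2*z
  ∂R/∂z = 2*y - 1
Sum = -4*x + 2*y - 2*z, which is exactly div F.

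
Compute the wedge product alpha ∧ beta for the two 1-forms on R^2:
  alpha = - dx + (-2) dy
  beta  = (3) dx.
alpha ∧ beta = (6) dx ∧ dy

Distribute the wedge, using dx_i ∧ dx_j = -dx_j ∧ dx_i and dx_i ∧ dx_i = 0. For each pair (i, j) with i < j, the coefficient of dx_i ∧ dx_j in alpha ∧ beta is (alpha_i * beta_j - alpha_j * beta_i). Collecting: alpha ∧ beta = (6) dx ∧ dy.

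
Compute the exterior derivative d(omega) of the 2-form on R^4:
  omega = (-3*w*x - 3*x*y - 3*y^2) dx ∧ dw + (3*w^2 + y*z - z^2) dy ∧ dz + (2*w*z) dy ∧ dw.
d(omega) = (3*x + 6*y) dx ∧ dy ∧ dw + (4*w) dy ∧ dz ∧ dw

For a 2-form omega = sum_{i<j} g_{ij} dx_i ∧ dx_j, the exterior derivative is
  d(omega) = sum_{i<j} d(g_{ij}) ∧ dx_i ∧ dx_j = sum_{i<j, k} (∂g_{ij}/∂x_k) dx_k ∧ dx_i ∧ dx_j.
Expand each term, using dx_k ∧ dx_i ∧ dx_j = sgn(permutation) dx_{(a)} ∧ dx_{(b)} ∧ dx_{(c)} with (a < b < c) sorted:
  d(-3*w*x - 3*x*y - 3*y^2) includes (∂/∂y)(-3*w*x - 3*x*y - 3*y^2) dy = (-3*x - 6*y) dy, which multiplied by dx ∧ dw gives (3*x + 6*y) dx ∧ dy ∧ dw
  d(3*w^2 + y*z - z^2) includes (∂/∂w)(3*w^2 + y*z - z^2) dw = (6*w) dw, which multiplied by dy ∧ dz gives (6*w) dy ∧ dz ∧ dw
  d(2*w*z) includes (∂/∂z)(2*w*z) dz = (2*w) dz, which multiplied by dy ∧ dw gives (-2*w) dy ∧ dz ∧ dw
Collecting like 3-forms: d(omega) = (3*x + 6*y) dx ∧ dy ∧ dw + (4*w) dy ∧ dz ∧ dw.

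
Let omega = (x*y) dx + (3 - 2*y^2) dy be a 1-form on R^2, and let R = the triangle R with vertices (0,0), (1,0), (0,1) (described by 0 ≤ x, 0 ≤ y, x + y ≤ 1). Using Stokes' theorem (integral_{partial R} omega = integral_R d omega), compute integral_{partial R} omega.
integral_(partial R) omega = -1/6

Stokes: integral_partial_R omega = integral_R d omega with d omega = (∂Q/∂x - ∂P/∂y) dx ∧ dy.
  ∂Q/∂x = 0
  ∂P/∂y = x
  integrand = ∂Q/∂x - ∂P/∂y = -x.
Integrating over R: integral_0^1 integral_0^{1-x} (-x) dy dx = -1/6.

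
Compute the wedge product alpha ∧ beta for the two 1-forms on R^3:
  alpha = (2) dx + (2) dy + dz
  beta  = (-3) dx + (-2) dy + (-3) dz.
alpha ∧ beta = (2) dx ∧ dy + (-3) dx ∧ dz + (-4) dy ∧ dz

Distribute the wedge, using dx_i ∧ dx_j = -dx_j ∧ dx_i and dx_i ∧ dx_i = 0. For each pair (i, j) with i < j, the coefficient of dx_i ∧ dx_j in alpha ∧ beta is (alpha_i * beta_j - alpha_j * beta_i). Collecting: alpha ∧ beta = (2) dx ∧ dy + (-3) dx ∧ dz + (-4) dy ∧ dz.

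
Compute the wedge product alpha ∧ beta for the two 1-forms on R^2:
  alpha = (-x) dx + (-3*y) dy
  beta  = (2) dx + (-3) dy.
alpha ∧ beta = (3*x + 6*y) dx ∧ dy

Distribute the wedge, using dx_i ∧ dx_j = -dx_j ∧ dx_i and dx_i ∧ dx_i = 0. For each pair (i, j) with i < j, the coefficient of dx_i ∧ dx_j in alpha ∧ beta is (alpha_i * beta_j - alpha_j * beta_i). Collecting: alpha ∧ beta = (3*x + 6*y) dx ∧ dy.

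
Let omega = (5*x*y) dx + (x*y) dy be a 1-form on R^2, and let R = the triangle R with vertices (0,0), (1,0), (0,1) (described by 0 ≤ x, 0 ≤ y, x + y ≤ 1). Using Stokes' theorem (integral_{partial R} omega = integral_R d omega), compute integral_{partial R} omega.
integral_(partial R) omega = -2/3

Stokes: integral_partial_R omega = integral_R d omega with d omega = (∂Q/∂x - ∂P/∂y) dx ∧ dy.
  ∂Q/∂x = y
  ∂P/∂y = 5*x
  integrand = ∂Q/∂x - ∂P/∂y = -5*x + y.
Integrating over R: integral_0^1 integral_0^{1-x} (-5*x + y) dy dx = -2/3.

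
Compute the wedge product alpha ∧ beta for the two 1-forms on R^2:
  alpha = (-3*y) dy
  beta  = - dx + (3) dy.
alpha ∧ beta = (-3*y) dx ∧ dy

Distribute the wedge, using dx_i ∧ dx_j = -dx_j ∧ dx_i and dx_i ∧ dx_i = 0. For each pair (i, j) with i < j, the coefficient of dx_i ∧ dx_j in alpha ∧ beta is (alpha_i * beta_j - alpha_j * beta_i). Collecting: alpha ∧ beta = (-3*y) dx ∧ dy.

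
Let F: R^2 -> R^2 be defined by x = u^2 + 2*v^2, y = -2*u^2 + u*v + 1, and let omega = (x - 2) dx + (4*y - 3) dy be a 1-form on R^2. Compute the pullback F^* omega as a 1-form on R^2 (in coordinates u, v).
F^* omega = (34*u^3 - 24*u^2*v + 8*u*v^2 - 8*u + v) du + (-8*u^3 + 8*u^2*v + u + 8*v^3 - 8*v) dv

Using F^*(f dg) = (f ∘ F) d(g ∘ F), substitute each coordinate x_i by F_i(u, v) in f_i, and replace dx_i by d F_i = (∂F_i/∂u) du + (∂F_i/∂v) dv.
  For the x component: f_1(F) = u^2 + 2*v^2 - 2; d F_1 = (2*u) du + (4*v) dv
  For the y component: f_2(F) = -8*u^2 + 4*u*v + 1; d F_2 = (-4*u + v) du + (u) dv
Combining and collecting du, dv coefficients:
  coeff of du: 34*u^3 - 24*u^2*v + 8*u*v^2 - 8*u + v
  coeff of dv: -8*u^3 + 8*u^2*v + u + 8*v^3 - 8*v
F^* omega = (34*u^3 - 24*u^2*v + 8*u*v^2 - 8*u + v) du + (-8*u^3 + 8*u^2*v + u + 8*v^3 - 8*v) dv.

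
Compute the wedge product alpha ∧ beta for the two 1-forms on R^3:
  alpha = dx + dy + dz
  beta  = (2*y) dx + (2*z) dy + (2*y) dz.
alpha ∧ beta = (-2*y + 2*z) dx ∧ dy + (2*y - 2*z) dy ∧ dz

Distribute the wedge, using dx_i ∧ dx_j = -dx_j ∧ dx_i and dx_i ∧ dx_i = 0. For each pair (i, j) with i < j, the coefficient of dx_i ∧ dx_j in alpha ∧ beta is (alpha_i * beta_j - alpha_j * beta_i). Collecting: alpha ∧ beta = (-2*y + 2*z) dx ∧ dy + (2*y - 2*z) dy ∧ dz.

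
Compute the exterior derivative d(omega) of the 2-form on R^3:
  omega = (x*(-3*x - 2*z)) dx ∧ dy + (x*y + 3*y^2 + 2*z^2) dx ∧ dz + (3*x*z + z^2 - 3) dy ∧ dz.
d(omega) = (-3*x - 6*y + 3*z) dx ∧ dy ∧ dz

For a 2-form omega = sum_{i<j} g_{ij} dx_i ∧ dx_j, the exterior derivative is
  d(omega) = sum_{i<j} d(g_{ij}) ∧ dx_i ∧ dx_j = sum_{i<j, k} (∂g_{ij}/∂x_k) dx_k ∧ dx_i ∧ dx_j.
Expand each term, using dx_k ∧ dx_i ∧ dx_j = sgn(permutation) dx_{(a)} ∧ dx_{(b)} ∧ dx_{(c)} with (a < b < c) sorted:
  d(x*(-3*x - 2*z)) includes (∂/∂z)(x*(-3*x - 2*z)) dz = (-2*x) dz, which multiplied by dx ∧ dy gives (-2*x) dx ∧ dy ∧ dz
  d(x*y + 3*y^2 + 2*z^2) includes (∂/∂y)(x*y + 3*y^2 + 2*z^2) dy = (x + 6*y) dy, which multiplied by dx ∧ dz gives (-x - 6*y) dx ∧ dy ∧ dz
  d(3*x*z + z^2 - 3) includes (∂/∂x)(3*x*z + z^2 - 3) dx = (3*z) dx, which multiplied by dy ∧ dz gives (3*z) dx ∧ dy ∧ dz
Collecting like 3-forms: d(omega) = (-3*x - 6*y + 3*z) dx ∧ dy ∧ dz.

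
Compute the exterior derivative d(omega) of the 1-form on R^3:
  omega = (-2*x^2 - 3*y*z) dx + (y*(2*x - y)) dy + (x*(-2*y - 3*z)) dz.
d(omega) = (2*y + 3*z) dx ∧ dy + (y - 3*z) dx ∧ dz + (-2*x) dy ∧ dz

For a 1-form omega = sum_i f_i dx_i, the exterior derivative is
  d(omega) = sum_{i < j} (∂f_j/∂x_i - ∂f_i/∂x_j) dx_i ∧ dx_j.
  coefficient of dx ∧ dy: ∂f_2/∂x - ∂f_1/∂y = ∂(y*(2*x - y))/∂x - ∂(-2*x^2 - 3*y*z)/∂y = 2*y + 3*z
  coefficient of dx ∧ dz: ∂f_3/∂x - ∂f_1/∂z = ∂(x*(-2*y - 3*z))/∂x - ∂(-2*x^2 - 3*y*z)/∂z = y - 3*z
  coefficient of dy ∧ dz: ∂f_3/∂y - ∂f_2/∂z = ∂(x*(-2*y - 3*z))/∂y - ∂(y*(2*x - y))/∂z = -2*x
Assembling: d(omega) = (2*y + 3*z) dx ∧ dy + (y - 3*z) dx ∧ dz + (-2*x) dy ∧ dz.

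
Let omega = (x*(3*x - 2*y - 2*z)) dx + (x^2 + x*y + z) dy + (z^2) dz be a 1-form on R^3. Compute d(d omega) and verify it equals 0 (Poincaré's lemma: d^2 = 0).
d(d omega) = 0

Step 1: d omega = sum_{i<j} (∂f_j/∂x_i - ∂f_i/∂x_j) dx_i ∧ dx_j:
  coeff of dx ∧ dy: 4*x + y
  coeff of dx ∧ dz: 2*x
  coeff of dy ∧ dz: -1
Step 2: Apply d again to each 2-form coefficient. The only possible 3-form in R^3 is dx ∧ dy ∧ dz, with coefficient
  ∂(coeff of dy∧dz)/∂x - ∂(coeff of dx∧dz)/∂y + ∂(coeff of dx∧dy)/∂z
  = ∂/∂x (-1) - ∂/∂y (2*x) + ∂/∂z (4*x + y).
Each of these terms simplifies to sums of mixed partials that cancel in pairs. The result is 0 (by equality of mixed partials for smooth functions — Schwarz / Clairaut).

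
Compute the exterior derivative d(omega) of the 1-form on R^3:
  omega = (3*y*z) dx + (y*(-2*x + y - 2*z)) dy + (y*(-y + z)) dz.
d(omega) = (-2*y - 3*z) dx ∧ dy + (-3*y) dx ∧ dz + (z) dy ∧ dz

For a 1-form omega = sum_i f_i dx_i, the exterior derivative is
  d(omega) = sum_{i < j} (∂f_j/∂x_i - ∂f_i/∂x_j) dx_i ∧ dx_j.
  coefficient of dx ∧ dy: ∂f_2/∂x - ∂f_1/∂y = ∂(y*(-2*x + y - 2*z))/∂x - ∂(3*y*z)/∂y = -2*y - 3*z
  coefficient of dx ∧ dz: ∂f_3/∂x - ∂f_1/∂z = ∂(y*(-y + z))/∂x - ∂(3*y*z)/∂z = -3*y
  coefficient of dy ∧ dz: ∂f_3/∂y - ∂f_2/∂z = ∂(y*(-y + z))/∂y - ∂(y*(-2*x + y - 2*z))/∂z = z
Assembling: d(omega) = (-2*y - 3*z) dx ∧ dy + (-3*y) dx ∧ dz + (z) dy ∧ dz.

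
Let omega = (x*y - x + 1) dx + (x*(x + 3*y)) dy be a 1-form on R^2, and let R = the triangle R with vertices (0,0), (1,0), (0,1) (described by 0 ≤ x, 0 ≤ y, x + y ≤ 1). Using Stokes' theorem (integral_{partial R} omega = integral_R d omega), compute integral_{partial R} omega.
integral_(partial R) omega = 2/3

Stokes: integral_partial_R omega = integral_R d omega with d omega = (∂Q/∂x - ∂P/∂y) dx ∧ dy.
  ∂Q/∂x = 2*x + 3*y
  ∂P/∂y = x
  integrand = ∂Q/∂x - ∂P/∂y = x + 3*y.
Integrating over R: integral_0^1 integral_0^{1-x} (x + 3*y) dy dx = 2/3.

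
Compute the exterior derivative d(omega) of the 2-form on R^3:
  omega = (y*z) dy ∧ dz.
d(omega) = 0

For a 2-form omega = sum_{i<j} g_{ij} dx_i ∧ dx_j, the exterior derivative is
  d(omega) = sum_{i<j} d(g_{ij}) ∧ dx_i ∧ dx_j = sum_{i<j, k} (∂g_{ij}/∂x_k) dx_k ∧ dx_i ∧ dx_j.
Expand each term, using dx_k ∧ dx_i ∧ dx_j = sgn(permutation) dx_{(a)} ∧ dx_{(b)} ∧ dx_{(c)} with (a < b < c) sorted:

Collecting like 3-forms: d(omega) = 0.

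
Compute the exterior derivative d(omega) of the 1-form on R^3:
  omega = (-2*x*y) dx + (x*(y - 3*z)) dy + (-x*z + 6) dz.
d(omega) = (2*x + y - 3*z) dx ∧ dy + (-z) dx ∧ dz + (3*x) dy ∧ dz

For a 1-form omega = sum_i f_i dx_i, the exterior derivative is
  d(omega) = sum_{i < j} (∂f_j/∂x_i - ∂f_i/∂x_j) dx_i ∧ dx_j.
  coefficient of dx ∧ dy: ∂f_2/∂x - ∂f_1/∂y = ∂(x*(y - 3*z))/∂x - ∂(-2*x*y)/∂y = 2*x + y - 3*z
  coefficient of dx ∧ dz: ∂f_3/∂x - ∂f_1/∂z = ∂(-x*z + 6)/∂x - ∂(-2*x*y)/∂z = -z
  coefficient of dy ∧ dz: ∂f_3/∂y - ∂f_2/∂z = ∂(-x*z + 6)/∂y - ∂(x*(y - 3*z))/∂z = 3*x
Assembling: d(omega) = (2*x + y - 3*z) dx ∧ dy + (-z) dx ∧ dz + (3*x) dy ∧ dz.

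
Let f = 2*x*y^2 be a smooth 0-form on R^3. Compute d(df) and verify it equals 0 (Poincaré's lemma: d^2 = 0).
d(df) = 0

Step 1: df = sum_i (∂f/∂x_i) dx_i = (2*y^2) dx + (4*x*y) dy + (0) dz.
Step 2: Apply d again. Using the 1-form formula, the coefficient of dx ∧ dy in d(df) is ∂^2 f/∂x ∂y - ∂^2 f/∂y ∂x = (4*y) - (4*y) = 0 (equality of mixed partials for smooth f).
Similarly for dx ∧ dz and dy ∧ dz — all coefficients vanish. So d(df) = 0.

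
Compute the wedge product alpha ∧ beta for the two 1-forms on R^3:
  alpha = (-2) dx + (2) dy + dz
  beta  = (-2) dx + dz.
alpha ∧ beta = (4) dx ∧ dy + (2) dy ∧ dz

Distribute the wedge, using dx_i ∧ dx_j = -dx_j ∧ dx_i and dx_i ∧ dx_i = 0. For each pair (i, j) with i < j, the coefficient of dx_i ∧ dx_j in alpha ∧ beta is (alpha_i * beta_j - alpha_j * beta_i). Collecting: alpha ∧ beta = (4) dx ∧ dy + (2) dy ∧ dz.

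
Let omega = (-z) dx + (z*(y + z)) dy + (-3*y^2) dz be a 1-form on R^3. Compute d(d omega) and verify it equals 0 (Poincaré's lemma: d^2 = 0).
d(d omega) = 0

Step 1: d omega = sum_{i<j} (∂f_j/∂x_i - ∂f_i/∂x_j) dx_i ∧ dx_j:
  coeff of dx ∧ dy: 0
  coeff of dx ∧ dz: 1
  coeff of dy ∧ dz: -7*y - 2*z
Step 2: Apply d again to each 2-form coefficient. The only possible 3-form in R^3 is dx ∧ dy ∧ dz, with coefficient
  ∂(coeff of dy∧dz)/∂x - ∂(coeff of dx∧dz)/∂y + ∂(coeff of dx∧dy)/∂z
  = ∂/∂x (-7*y - 2*z) - ∂/∂y (1) + ∂/∂z (0).
Each of these terms simplifies to sums of mixed partials that cancel in pairs. The result is 0 (by equality of mixed partials for smooth functions — Schwarz / Clairaut).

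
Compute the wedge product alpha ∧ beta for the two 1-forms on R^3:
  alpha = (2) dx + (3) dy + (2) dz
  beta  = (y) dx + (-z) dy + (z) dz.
alpha ∧ beta = (-3*y - 2*z) dx ∧ dy + (-2*y + 2*z) dx ∧ dz + (5*z) dy ∧ dz

Distribute the wedge, using dx_i ∧ dx_j = -dx_j ∧ dx_i and dx_i ∧ dx_i = 0. For each pair (i, j) with i < j, the coefficient of dx_i ∧ dx_j in alpha ∧ beta is (alpha_i * beta_j - alpha_j * beta_i). Collecting: alpha ∧ beta = (-3*y - 2*z) dx ∧ dy + (-2*y + 2*z) dx ∧ dz + (5*z) dy ∧ dz.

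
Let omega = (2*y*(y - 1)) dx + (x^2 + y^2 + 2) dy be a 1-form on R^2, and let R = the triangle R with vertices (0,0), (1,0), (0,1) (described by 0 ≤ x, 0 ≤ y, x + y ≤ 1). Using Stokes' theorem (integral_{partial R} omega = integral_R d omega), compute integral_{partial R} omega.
integral_(partial R) omega = 2/3

Stokes: integral_partial_R omega = integral_R d omega with d omega = (∂Q/∂x - ∂P/∂y) dx ∧ dy.
  ∂Q/∂x = 2*x
  ∂P/∂y = 4*y - 2
  integrand = ∂Q/∂x - ∂P/∂y = 2*x - 4*y + 2.
Integrating over R: integral_0^1 integral_0^{1-x} (2*x - 4*y + 2) dy dx = 2/3.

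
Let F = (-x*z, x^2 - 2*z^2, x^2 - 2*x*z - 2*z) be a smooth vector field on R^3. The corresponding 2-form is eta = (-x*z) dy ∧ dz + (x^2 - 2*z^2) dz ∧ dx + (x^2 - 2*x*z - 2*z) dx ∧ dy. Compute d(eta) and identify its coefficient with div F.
d(eta) = (-2*x - z - 2) dx ∧ dy ∧ dz; div F = -2*x - z - 2

For a 2-form in R^3 of the form above, applying d gives a 3-form with coefficient ∂P/∂x + ∂Q/∂y + ∂R/∂z:
  ∂P/∂x = -z
  ∂Q/∂y = 0
  ∂R/∂z = -2*x - 2
Sum = -2*x - z - 2, which is exactly div F.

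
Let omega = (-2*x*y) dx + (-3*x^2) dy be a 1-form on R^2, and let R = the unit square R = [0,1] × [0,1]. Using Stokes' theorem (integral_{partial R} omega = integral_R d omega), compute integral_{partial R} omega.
integral_(partial R) omega = -2

Stokes: integral_partial_R omega = integral_R d omega with d omega = (∂Q/∂x - ∂P/∂y) dx ∧ dy.
  ∂Q/∂x = -6*x
  ∂P/∂y = -2*x
  integrand = ∂Q/∂x - ∂P/∂y = -4*x.
Integrating over R: integral_0^1 integral_0^1 (-4*x) dx dy = -2.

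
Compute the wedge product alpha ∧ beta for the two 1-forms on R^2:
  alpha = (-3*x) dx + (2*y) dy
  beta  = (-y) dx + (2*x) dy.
alpha ∧ beta = (-6*x^2 + 2*y^2) dx ∧ dy

Distribute the wedge, using dx_i ∧ dx_j = -dx_j ∧ dx_i and dx_i ∧ dx_i = 0. For each pair (i, j) with i < j, the coefficient of dx_i ∧ dx_j in alpha ∧ beta is (alpha_i * beta_j - alpha_j * beta_i). Collecting: alpha ∧ beta = (-6*x^2 + 2*y^2) dx ∧ dy.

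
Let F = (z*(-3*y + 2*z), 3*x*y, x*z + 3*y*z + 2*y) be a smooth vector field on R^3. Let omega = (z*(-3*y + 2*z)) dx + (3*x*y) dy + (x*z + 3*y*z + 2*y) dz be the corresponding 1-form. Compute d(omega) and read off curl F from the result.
d(omega) = (3*z + 2) dy ∧ dz + (-3*y + 3*z) dz ∧ dx + (3*y + 3*z) dx ∧ dy; curl F = (3*z + 2, -3*y + 3*z, 3*y + 3*z)

d omega = sum_{i<j} (∂f_j/∂x_i - ∂f_i/∂x_j) dx_i ∧ dx_j. Under the identification (dy ∧ dz, dz ∧ dx, dx ∧ dy) ↔ (e_x, e_y, e_z), the coefficients are exactly the components of curl F. Compute:
  ∂R/∂y - ∂Q/∂z = (3*z + 2) - (0) = 3*z + 2
  ∂P/∂z - ∂R/∂x = (-3*y + 4*z) - (z) = -3*y + 3*z
  ∂Q/∂x - ∂P/∂y = (3*y) - (-3*z) = 3*y + 3*z.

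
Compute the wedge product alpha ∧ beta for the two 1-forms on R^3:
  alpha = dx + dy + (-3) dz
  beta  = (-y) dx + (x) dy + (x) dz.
alpha ∧ beta = (x + y) dx ∧ dy + (x - 3*y) dx ∧ dz + (4*x) dy ∧ dz

Distribute the wedge, using dx_i ∧ dx_j = -dx_j ∧ dx_i and dx_i ∧ dx_i = 0. For each pair (i, j) with i < j, the coefficient of dx_i ∧ dx_j in alpha ∧ beta is (alpha_i * beta_j - alpha_j * beta_i). Collecting: alpha ∧ beta = (x + y) dx ∧ dy + (x - 3*y) dx ∧ dz + (4*x) dy ∧ dz.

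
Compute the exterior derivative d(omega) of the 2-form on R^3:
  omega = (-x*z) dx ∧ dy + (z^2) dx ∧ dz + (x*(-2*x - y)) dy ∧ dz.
d(omega) = (-5*x - y) dx ∧ dy ∧ dz

For a 2-form omega = sum_{i<j} g_{ij} dx_i ∧ dx_j, the exterior derivative is
  d(omega) = sum_{i<j} d(g_{ij}) ∧ dx_i ∧ dx_j = sum_{i<j, k} (∂g_{ij}/∂x_k) dx_k ∧ dx_i ∧ dx_j.
Expand each term, using dx_k ∧ dx_i ∧ dx_j = sgn(permutation) dx_{(a)} ∧ dx_{(b)} ∧ dx_{(c)} with (a < b < c) sorted:
  d(-x*z) includes (∂/∂z)(-x*z) dz = (-x) dz, which multiplied by dx ∧ dy gives (-x) dx ∧ dy ∧ dz
  d(x*(-2*x - y)) includes (∂/∂x)(x*(-2*x - y)) dx = (-4*x - y) dx, which multiplied by dy ∧ dz gives (-4*x - y) dx ∧ dy ∧ dz
Collecting like 3-forms: d(omega) = (-5*x - y) dx ∧ dy ∧ dz.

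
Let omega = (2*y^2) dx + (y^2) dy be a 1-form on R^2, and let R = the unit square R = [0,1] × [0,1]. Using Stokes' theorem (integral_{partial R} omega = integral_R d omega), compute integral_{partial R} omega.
integral_(partial R) omega = -2

Stokes: integral_partial_R omega = integral_R d omega with d omega = (∂Q/∂x - ∂P/∂y) dx ∧ dy.
  ∂Q/∂x = 0
  ∂P/∂y = 4*y
  integrand = ∂Q/∂x - ∂P/∂y = -4*y.
Integrating over R: integral_0^1 integral_0^1 (-4*y) dx dy = -2.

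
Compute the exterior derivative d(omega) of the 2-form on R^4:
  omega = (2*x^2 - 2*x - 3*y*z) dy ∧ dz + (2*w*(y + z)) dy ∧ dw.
d(omega) = (4*x - 2) dx ∧ dy ∧ dz + (-2*w) dy ∧ dz ∧ dw

For a 2-form omega = sum_{i<j} g_{ij} dx_i ∧ dx_j, the exterior derivative is
  d(omega) = sum_{i<j} d(g_{ij}) ∧ dx_i ∧ dx_j = sum_{i<j, k} (∂g_{ij}/∂x_k) dx_k ∧ dx_i ∧ dx_j.
Expand each term, using dx_k ∧ dx_i ∧ dx_j = sgn(permutation) dx_{(a)} ∧ dx_{(b)} ∧ dx_{(c)} with (a < b < c) sorted:
  d(2*x^2 - 2*x - 3*y*z) includes (∂/∂x)(2*x^2 - 2*x - 3*y*z) dx = (4*x - 2) dx, which multiplied by dy ∧ dz gives (4*x - 2) dx ∧ dy ∧ dz
  d(2*w*(y + z)) includes (∂/∂z)(2*w*(y + z)) dz = (2*w) dz, which multiplied by dy ∧ dw gives (-2*w) dy ∧ dz ∧ dw
Collecting like 3-forms: d(omega) = (4*x - 2) dx ∧ dy ∧ dz + (-2*w) dy ∧ dz ∧ dw.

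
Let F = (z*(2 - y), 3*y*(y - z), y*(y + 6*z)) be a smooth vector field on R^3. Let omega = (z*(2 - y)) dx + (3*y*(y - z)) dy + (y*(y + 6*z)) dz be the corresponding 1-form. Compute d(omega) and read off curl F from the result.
d(omega) = (5*y + 6*z) dy ∧ dz + (2 - y) dz ∧ dx + (z) dx ∧ dy; curl F = (5*y + 6*z, 2 - y, z)

d omega = sum_{i<j} (∂f_j/∂x_i - ∂f_i/∂x_j) dx_i ∧ dx_j. Under the identification (dy ∧ dz, dz ∧ dx, dx ∧ dy) ↔ (e_x, e_y, e_z), the coefficients are exactly the components of curl F. Compute:
  ∂R/∂y - ∂Q/∂z = (2*y + 6*z) - (-3*y) = 5*y + 6*z
  ∂P/∂z - ∂R/∂x = (2 - y) - (0) = 2 - y
  ∂Q/∂x - ∂P/∂y = (0) - (-z) = z.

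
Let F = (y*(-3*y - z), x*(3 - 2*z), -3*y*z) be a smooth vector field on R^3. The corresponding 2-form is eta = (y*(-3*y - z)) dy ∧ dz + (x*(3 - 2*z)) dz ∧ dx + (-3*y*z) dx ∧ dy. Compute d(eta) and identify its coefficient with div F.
d(eta) = (-3*y) dx ∧ dy ∧ dz; div F = -3*y

For a 2-form in R^3 of the form above, applying d gives a 3-form with coefficient ∂P/∂x + ∂Q/∂y + ∂R/∂z:
  ∂P/∂x = 0
  ∂Q/∂y = 0
  ∂R/∂z = -3*y
Sum = -3*y, which is exactly div F.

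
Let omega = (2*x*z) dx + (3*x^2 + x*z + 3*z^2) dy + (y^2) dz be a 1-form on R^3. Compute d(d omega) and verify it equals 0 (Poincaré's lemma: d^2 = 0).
d(d omega) = 0

Step 1: d omega = sum_{i<j} (∂f_j/∂x_i - ∂f_i/∂x_j) dx_i ∧ dx_j:
  coeff of dx ∧ dy: 6*x + z
  coeff of dx ∧ dz: -2*x
  coeff of dy ∧ dz: -x + 2*y - 6*z
Step 2: Apply d again to each 2-form coefficient. The only possible 3-form in R^3 is dx ∧ dy ∧ dz, with coefficient
  ∂(coeff of dy∧dz)/∂x - ∂(coeff of dx∧dz)/∂y + ∂(coeff of dx∧dy)/∂z
  = ∂/∂x (-x + 2*y - 6*z) - ∂/∂y (-2*x) + ∂/∂z (6*x + z).
Each of these terms simplifies to sums of mixed partials that cancel in pairs. The result is 0 (by equality of mixed partials for smooth functions — Schwarz / Clairaut).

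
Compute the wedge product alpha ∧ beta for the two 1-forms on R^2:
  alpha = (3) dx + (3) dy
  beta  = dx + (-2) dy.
alpha ∧ beta = (-9) dx ∧ dy

Distribute the wedge, using dx_i ∧ dx_j = -dx_j ∧ dx_i and dx_i ∧ dx_i = 0. For each pair (i, j) with i < j, the coefficient of dx_i ∧ dx_j in alpha ∧ beta is (alpha_i * beta_j - alpha_j * beta_i). Collecting: alpha ∧ beta = (-9) dx ∧ dy.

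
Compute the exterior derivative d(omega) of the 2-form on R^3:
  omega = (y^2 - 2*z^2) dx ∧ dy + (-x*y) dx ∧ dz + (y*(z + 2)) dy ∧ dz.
d(omega) = (x - 4*z) dx ∧ dy ∧ dz

For a 2-form omega = sum_{i<j} g_{ij} dx_i ∧ dx_j, the exterior derivative is
  d(omega) = sum_{i<j} d(g_{ij}) ∧ dx_i ∧ dx_j = sum_{i<j, k} (∂g_{ij}/∂x_k) dx_k ∧ dx_i ∧ dx_j.
Expand each term, using dx_k ∧ dx_i ∧ dx_j = sgn(permutation) dx_{(a)} ∧ dx_{(b)} ∧ dx_{(c)} with (a < b < c) sorted:
  d(y^2 - 2*z^2) includes (∂/∂z)(y^2 - 2*z^2) dz = (-4*z) dz, which multiplied by dx ∧ dy gives (-4*z) dx ∧ dy ∧ dz
  d(-x*y) includes (∂/∂y)(-x*y) dy = (-x) dy, which multiplied by dx ∧ dz gives (x) dx ∧ dy ∧ dz
Collecting like 3-forms: d(omega) = (x - 4*z) dx ∧ dy ∧ dz.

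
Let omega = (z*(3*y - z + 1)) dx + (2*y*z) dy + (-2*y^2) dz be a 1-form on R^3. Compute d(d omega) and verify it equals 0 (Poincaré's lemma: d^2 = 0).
d(d omega) = 0

Step 1: d omega = sum_{i<j} (∂f_j/∂x_i - ∂f_i/∂x_j) dx_i ∧ dx_j:
  coeff of dx ∧ dy: -3*z
  coeff of dx ∧ dz: -3*y + 2*z - 1
  coeff of dy ∧ dz: -6*y
Step 2: Apply d again to each 2-form coefficient. The only possible 3-form in R^3 is dx ∧ dy ∧ dz, with coefficient
  ∂(coeff of dy∧dz)/∂x - ∂(coeff of dx∧dz)/∂y + ∂(coeff of dx∧dy)/∂z
  = ∂/∂x (-6*y) - ∂/∂y (-3*y + 2*z - 1) + ∂/∂z (-3*z).
Each of these terms simplifies to sums of mixed partials that cancel in pairs. The result is 0 (by equality of mixed partials for smooth functions — Schwarz / Clairaut).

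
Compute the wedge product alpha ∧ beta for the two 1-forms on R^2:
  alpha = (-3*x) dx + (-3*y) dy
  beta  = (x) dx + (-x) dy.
alpha ∧ beta = (3*x*(x + y)) dx ∧ dy

Distribute the wedge, using dx_i ∧ dx_j = -dx_j ∧ dx_i and dx_i ∧ dx_i = 0. For each pair (i, j) with i < j, the coefficient of dx_i ∧ dx_j in alpha ∧ beta is (alpha_i * beta_j - alpha_j * beta_i). Collecting: alpha ∧ beta = (3*x*(x + y)) dx ∧ dy.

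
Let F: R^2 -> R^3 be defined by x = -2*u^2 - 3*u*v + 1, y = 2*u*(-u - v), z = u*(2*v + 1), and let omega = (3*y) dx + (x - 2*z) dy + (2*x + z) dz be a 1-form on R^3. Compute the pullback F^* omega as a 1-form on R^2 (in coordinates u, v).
F^* omega = (32*u^3 + 66*u^2*v + 4*u^2 + 24*u*v^2 + 2*u*v - 3*u + 2*v + 2) du + (2*u*(7*u^2 + 12*u*v + 3*u + 1)) dv

Using F^*(f dg) = (f ∘ F) d(g ∘ F), substitute each coordinate x_i by F_i(u, v) in f_i, and replace dx_i by d F_i = (∂F_i/∂u) du + (∂F_i/∂v) dv.
  For the x component: f_1(F) = 6*u*(-u - v); d F_1 = (-4*u - 3*v) du + (-3*u) dv
  For the y component: f_2(F) = -2*u^2 - 7*u*v - 2*u + 1; d F_2 = (-4*u - 2*v) du + (-2*u) dv
  For the z component: f_3(F) = -4*u^2 - 4*u*v + u + 2; d F_3 = (2*v + 1) du + (2*u) dv
Combining and collecting du, dv coefficients:
  coeff of du: 32*u^3 + 66*u^2*v + 4*u^2 + 24*u*v^2 + 2*u*v - 3*u + 2*v + 2
  coeff of dv: 2*u*(7*u^2 + 12*u*v + 3*u + 1)
F^* omega = (32*u^3 + 66*u^2*v + 4*u^2 + 24*u*v^2 + 2*u*v - 3*u + 2*v + 2) du + (2*u*(7*u^2 + 12*u*v + 3*u + 1)) dv.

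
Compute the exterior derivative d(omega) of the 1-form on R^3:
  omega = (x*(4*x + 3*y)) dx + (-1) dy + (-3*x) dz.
d(omega) = (-3*x) dx ∧ dy + (-3) dx ∧ dz

For a 1-form omega = sum_i f_i dx_i, the exterior derivative is
  d(omega) = sum_{i < j} (∂f_j/∂x_i - ∂f_i/∂x_j) dx_i ∧ dx_j.
  coefficient of dx ∧ dy: ∂f_2/∂x - ∂f_1/∂y = ∂(-1)/∂x - ∂(x*(4*x + 3*y))/∂y = -3*x
  coefficient of dx ∧ dz: ∂f_3/∂x - ∂f_1/∂z = ∂(-3*x)/∂x - ∂(x*(4*x + 3*y))/∂z = -3
Assembling: d(omega) = (-3*x) dx ∧ dy + (-3) dx ∧ dz.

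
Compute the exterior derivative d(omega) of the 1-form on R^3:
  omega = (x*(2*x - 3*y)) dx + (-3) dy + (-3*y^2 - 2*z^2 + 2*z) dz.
d(omega) = (3*x) dx ∧ dy + (-6*y) dy ∧ dz

For a 1-form omega = sum_i f_i dx_i, the exterior derivative is
  d(omega) = sum_{i < j} (∂f_j/∂x_i - ∂f_i/∂x_j) dx_i ∧ dx_j.
  coefficient of dx ∧ dy: ∂f_2/∂x - ∂f_1/∂y = ∂(-3)/∂x - ∂(x*(2*x - 3*y))/∂y = 3*x
  coefficient of dy ∧ dz: ∂f_3/∂y - ∂f_2/∂z = ∂(-3*y^2 - 2*z^2 + 2*z)/∂y - ∂(-3)/∂z = -6*y
Assembling: d(omega) = (3*x) dx ∧ dy + (-6*y) dy ∧ dz.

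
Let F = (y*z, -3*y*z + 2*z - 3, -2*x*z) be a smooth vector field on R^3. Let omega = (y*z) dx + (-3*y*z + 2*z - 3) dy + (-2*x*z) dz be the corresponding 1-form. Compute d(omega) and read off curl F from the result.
d(omega) = (3*y - 2) dy ∧ dz + (y + 2*z) dz ∧ dx + (-z) dx ∧ dy; curl F = (3*y - 2, y + 2*z, -z)

d omega = sum_{i<j} (∂f_j/∂x_i - ∂f_i/∂x_j) dx_i ∧ dx_j. Under the identification (dy ∧ dz, dz ∧ dx, dx ∧ dy) ↔ (e_x, e_y, e_z), the coefficients are exactly the components of curl F. Compute:
  ∂R/∂y - ∂Q/∂z = (0) - (2 - 3*y) = 3*y - 2
  ∂P/∂z - ∂R/∂x = (y) - (-2*z) = y + 2*z
  ∂Q/∂x - ∂P/∂y = (0) - (z) = -z.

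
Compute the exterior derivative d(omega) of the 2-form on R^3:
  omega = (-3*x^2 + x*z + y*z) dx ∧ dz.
d(omega) = (-z) dx ∧ dy ∧ dz

For a 2-form omega = sum_{i<j} g_{ij} dx_i ∧ dx_j, the exterior derivative is
  d(omega) = sum_{i<j} d(g_{ij}) ∧ dx_i ∧ dx_j = sum_{i<j, k} (∂g_{ij}/∂x_k) dx_k ∧ dx_i ∧ dx_j.
Expand each term, using dx_k ∧ dx_i ∧ dx_j = sgn(permutation) dx_{(a)} ∧ dx_{(b)} ∧ dx_{(c)} with (a < b < c) sorted:
  d(-3*x^2 + x*z + y*z) includes (∂/∂y)(-3*x^2 + x*z + y*z) dy = (z) dy, which multiplied by dx ∧ dz gives (-z) dx ∧ dy ∧ dz
Collecting like 3-forms: d(omega) = (-z) dx ∧ dy ∧ dz.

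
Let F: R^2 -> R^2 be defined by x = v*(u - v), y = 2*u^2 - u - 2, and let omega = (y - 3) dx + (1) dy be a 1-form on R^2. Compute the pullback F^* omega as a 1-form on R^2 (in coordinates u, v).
F^* omega = (2*u^2*v - u*v + 4*u - 5*v - 1) du + (2*u^3 - 4*u^2*v - u^2 + 2*u*v - 5*u + 10*v) dv

Using F^*(f dg) = (f ∘ F) d(g ∘ F), substitute each coordinate x_i by F_i(u, v) in f_i, and replace dx_i by d F_i = (∂F_i/∂u) du + (∂F_i/∂v) dv.
  For the x component: f_1(F) = 2*u^2 - u - 5; d F_1 = (v) du + (u - 2*v) dv
  For the y component: f_2(F) = 1; d F_2 = (4*u - 1) du + (0) dv
Combining and collecting du, dv coefficients:
  coeff of du: 2*u^2*v - u*v + 4*u - 5*v - 1
  coeff of dv: 2*u^3 - 4*u^2*v - u^2 + 2*u*v - 5*u + 10*v
F^* omega = (2*u^2*v - u*v + 4*u - 5*v - 1) du + (2*u^3 - 4*u^2*v - u^2 + 2*u*v - 5*u + 10*v) dv.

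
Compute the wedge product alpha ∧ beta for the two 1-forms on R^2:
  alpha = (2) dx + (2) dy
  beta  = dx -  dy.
alpha ∧ beta = (-4) dx ∧ dy

Distribute the wedge, using dx_i ∧ dx_j = -dx_j ∧ dx_i and dx_i ∧ dx_i = 0. For each pair (i, j) with i < j, the coefficient of dx_i ∧ dx_j in alpha ∧ beta is (alpha_i * beta_j - alpha_j * beta_i). Collecting: alpha ∧ beta = (-4) dx ∧ dy.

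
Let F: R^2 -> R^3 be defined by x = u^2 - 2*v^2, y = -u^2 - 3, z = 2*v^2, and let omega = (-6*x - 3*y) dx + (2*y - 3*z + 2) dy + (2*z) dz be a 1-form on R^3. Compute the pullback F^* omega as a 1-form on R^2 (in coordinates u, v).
F^* omega = (2*u*(-u^2 + 18*v^2 + 13)) du + (4*v*(3*u^2 - 8*v^2 - 9)) dv

Using F^*(f dg) = (f ∘ F) d(g ∘ F), substitute each coordinate x_i by F_i(u, v) in f_i, and replace dx_i by d F_i = (∂F_i/∂u) du + (∂F_i/∂v) dv.
  For the x component: f_1(F) = -3*u^2 + 12*v^2 + 9; d F_1 = (2*u) du + (-4*v) dv
  For the y component: f_2(F) = -2*u^2 - 6*v^2 - 4; d F_2 = (-2*u) du + (0) dv
  For the z component: f_3(F) = 4*v^2; d F_3 = (0) du + (4*v) dv
Combining and collecting du, dv coefficients:
  coeff of du: 2*u*(-u^2 + 18*v^2 + 13)
  coeff of dv: 4*v*(3*u^2 - 8*v^2 - 9)
F^* omega = (2*u*(-u^2 + 18*v^2 + 13)) du + (4*v*(3*u^2 - 8*v^2 - 9)) dv.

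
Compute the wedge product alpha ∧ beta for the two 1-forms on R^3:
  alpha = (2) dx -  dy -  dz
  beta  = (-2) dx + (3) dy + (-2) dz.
alpha ∧ beta = (4) dx ∧ dy + (-6) dx ∧ dz + (5) dy ∧ dz

Distribute the wedge, using dx_i ∧ dx_j = -dx_j ∧ dx_i and dx_i ∧ dx_i = 0. For each pair (i, j) with i < j, the coefficient of dx_i ∧ dx_j in alpha ∧ beta is (alpha_i * beta_j - alpha_j * beta_i). Collecting: alpha ∧ beta = (4) dx ∧ dy + (-6) dx ∧ dz + (5) dy ∧ dz.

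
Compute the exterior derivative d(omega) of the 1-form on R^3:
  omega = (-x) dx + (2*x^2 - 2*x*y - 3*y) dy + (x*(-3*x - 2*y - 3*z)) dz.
d(omega) = (4*x - 2*y) dx ∧ dy + (-6*x - 2*y - 3*z) dx ∧ dz + (-2*x) dy ∧ dz

For a 1-form omega = sum_i f_i dx_i, the exterior derivative is
  d(omega) = sum_{i < j} (∂f_j/∂x_i - ∂f_i/∂x_j) dx_i ∧ dx_j.
  coefficient of dx ∧ dy: ∂f_2/∂x - ∂f_1/∂y = ∂(2*x^2 - 2*x*y - 3*y)/∂x - ∂(-x)/∂y = 4*x - 2*y
  coefficient of dx ∧ dz: ∂f_3/∂x - ∂f_1/∂z = ∂(x*(-3*x - 2*y - 3*z))/∂x - ∂(-x)/∂z = -6*x - 2*y - 3*z
  coefficient of dy ∧ dz: ∂f_3/∂y - ∂f_2/∂z = ∂(x*(-3*x - 2*y - 3*z))/∂y - ∂(2*x^2 - 2*x*y - 3*y)/∂z = -2*x
Assembling: d(omega) = (4*x - 2*y) dx ∧ dy + (-6*x - 2*y - 3*z) dx ∧ dz + (-2*x) dy ∧ dz.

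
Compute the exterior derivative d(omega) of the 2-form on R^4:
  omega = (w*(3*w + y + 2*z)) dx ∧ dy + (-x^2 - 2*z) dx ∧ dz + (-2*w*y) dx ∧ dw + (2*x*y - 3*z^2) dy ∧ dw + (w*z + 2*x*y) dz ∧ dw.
d(omega) = (2*w) dx ∧ dy ∧ dz + (8*w + 3*y + 2*z) dx ∧ dy ∧ dw + (2*x + 6*z) dy ∧ dz ∧ dw + (2*y) dx ∧ dz ∧ dw

For a 2-form omega = sum_{i<j} g_{ij} dx_i ∧ dx_j, the exterior derivative is
  d(omega) = sum_{i<j} d(g_{ij}) ∧ dx_i ∧ dx_j = sum_{i<j, k} (∂g_{ij}/∂x_k) dx_k ∧ dx_i ∧ dx_j.
Expand each term, using dx_k ∧ dx_i ∧ dx_j = sgn(permutation) dx_{(a)} ∧ dx_{(b)} ∧ dx_{(c)} with (a < b < c) sorted:
  d(w*(3*w + y + 2*z)) includes (∂/∂z)(w*(3*w + y + 2*z)) dz = (2*w) dz, which multiplied by dx ∧ dy gives (2*w) dx ∧ dy ∧ dz
  d(w*(3*w + y + 2*z)) includes (∂/∂w)(w*(3*w + y + 2*z)) dw = (6*w + y + 2*z) dw, which multiplied by dx ∧ dy gives (6*w + y + 2*z) dx ∧ dy ∧ dw
  d(-2*w*y) includes (∂/∂y)(-2*w*y) dy = (-2*w) dy, which multiplied by dx ∧ dw gives (2*w) dx ∧ dy ∧ dw
  d(2*x*y - 3*z^2) includes (∂/∂x)(2*x*y - 3*z^2) dx = (2*y) dx, which multiplied by dy ∧ dw gives (2*y) dx ∧ dy ∧ dw
  d(2*x*y - 3*z^2) includes (∂/∂z)(2*x*y - 3*z^2) dz = (-6*z) dz, which multiplied by dy ∧ dw gives (6*z) dy ∧ dz ∧ dw
  d(w*z + 2*x*y) includes (∂/∂x)(w*z + 2*x*y) dx = (2*y) dx, which multiplied by dz ∧ dw gives (2*y) dx ∧ dz ∧ dw
  d(w*z + 2*x*y) includes (∂/∂y)(w*z + 2*x*y) dy = (2*x) dy, which multiplied by dz ∧ dw gives (2*x) dy ∧ dz ∧ dw
Collecting like 3-forms: d(omega) = (2*w) dx ∧ dy ∧ dz + (8*w + 3*y + 2*z) dx ∧ dy ∧ dw + (2*x + 6*z) dy ∧ dz ∧ dw + (2*y) dx ∧ dz ∧ dw.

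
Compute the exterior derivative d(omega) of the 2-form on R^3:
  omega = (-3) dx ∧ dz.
d(omega) = 0

For a 2-form omega = sum_{i<j} g_{ij} dx_i ∧ dx_j, the exterior derivative is
  d(omega) = sum_{i<j} d(g_{ij}) ∧ dx_i ∧ dx_j = sum_{i<j, k} (∂g_{ij}/∂x_k) dx_k ∧ dx_i ∧ dx_j.
Expand each term, using dx_k ∧ dx_i ∧ dx_j = sgn(permutation) dx_{(a)} ∧ dx_{(b)} ∧ dx_{(c)} with (a < b < c) sorted:

Collecting like 3-forms: d(omega) = 0.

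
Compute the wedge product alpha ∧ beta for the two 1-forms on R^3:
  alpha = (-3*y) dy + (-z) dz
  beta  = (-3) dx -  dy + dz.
alpha ∧ beta = (-9*y) dx ∧ dy + (-3*y - z) dy ∧ dz + (-3*z) dx ∧ dz

Distribute the wedge, using dx_i ∧ dx_j = -dx_j ∧ dx_i and dx_i ∧ dx_i = 0. For each pair (i, j) with i < j, the coefficient of dx_i ∧ dx_j in alpha ∧ beta is (alpha_i * beta_j - alpha_j * beta_i). Collecting: alpha ∧ beta = (-9*y) dx ∧ dy + (-3*y - z) dy ∧ dz + (-3*z) dx ∧ dz.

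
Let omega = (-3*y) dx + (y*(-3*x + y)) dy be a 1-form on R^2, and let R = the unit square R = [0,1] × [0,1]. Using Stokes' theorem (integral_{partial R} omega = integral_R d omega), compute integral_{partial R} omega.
integral_(partial R) omega = 3/2

Stokes: integral_partial_R omega = integral_R d omega with d omega = (∂Q/∂x - ∂P/∂y) dx ∧ dy.
  ∂Q/∂x = -3*y
  ∂P/∂y = -3
  integrand = ∂Q/∂x - ∂P/∂y = 3 - 3*y.
Integrating over R: integral_0^1 integral_0^1 (3 - 3*y) dx dy = 3/2.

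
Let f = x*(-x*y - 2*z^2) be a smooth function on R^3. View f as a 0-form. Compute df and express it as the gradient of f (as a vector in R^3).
df = (-2*x*y - 2*z^2) dx + (-x^2) dy + (-4*x*z) dz; grad f = (-2*x*y - 2*z^2, -x^2, -4*x*z)

For a 0-form f, d f = (∂f/∂x) dx + (∂f/∂y) dy + (∂f/∂z) dz. The components of the vector representation are exactly the entries of grad f in Cartesian coordinates:
  ∂f/∂x = -2*x*y - 2*z^2
  ∂f/∂y = -x^2
  ∂f/∂z = -4*x*z.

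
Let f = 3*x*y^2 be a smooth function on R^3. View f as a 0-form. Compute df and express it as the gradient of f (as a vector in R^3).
df = (3*y^2) dx + (6*x*y) dy + (0) dz; grad f = (3*y^2, 6*x*y, 0)

For a 0-form f, d f = (∂f/∂x) dx + (∂f/∂y) dy + (∂f/∂z) dz. The components of the vector representation are exactly the entries of grad f in Cartesian coordinates:
  ∂f/∂x = 3*y^2
  ∂f/∂y = 6*x*y
  ∂f/∂z = 0.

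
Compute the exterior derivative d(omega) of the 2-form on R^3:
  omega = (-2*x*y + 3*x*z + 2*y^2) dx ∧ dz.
d(omega) = (2*x - 4*y) dx ∧ dy ∧ dz

For a 2-form omega = sum_{i<j} g_{ij} dx_i ∧ dx_j, the exterior derivative is
  d(omega) = sum_{i<j} d(g_{ij}) ∧ dx_i ∧ dx_j = sum_{i<j, k} (∂g_{ij}/∂x_k) dx_k ∧ dx_i ∧ dx_j.
Expand each term, using dx_k ∧ dx_i ∧ dx_j = sgn(permutation) dx_{(a)} ∧ dx_{(b)} ∧ dx_{(c)} with (a < b < c) sorted:
  d(-2*x*y + 3*x*z + 2*y^2) includes (∂/∂y)(-2*x*y + 3*x*z + 2*y^2) dy = (-2*x + 4*y) dy, which multiplied by dx ∧ dz gives (2*x - 4*y) dx ∧ dy ∧ dz
Collecting like 3-forms: d(omega) = (2*x - 4*y) dx ∧ dy ∧ dz.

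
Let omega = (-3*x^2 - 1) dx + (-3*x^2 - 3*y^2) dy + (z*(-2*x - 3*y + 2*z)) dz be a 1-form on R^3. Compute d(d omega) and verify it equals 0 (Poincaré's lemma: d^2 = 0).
d(d omega) = 0

Step 1: d omega = sum_{i<j} (∂f_j/∂x_i - ∂f_i/∂x_j) dx_i ∧ dx_j:
  coeff of dx ∧ dy: -6*x
  coeff of dx ∧ dz: -2*z
  coeff of dy ∧ dz: -3*z
Step 2: Apply d again to each 2-form coefficient. The only possible 3-form in R^3 is dx ∧ dy ∧ dz, with coefficient
  ∂(coeff of dy∧dz)/∂x - ∂(coeff of dx∧dz)/∂y + ∂(coeff of dx∧dy)/∂z
  = ∂/∂x (-3*z) - ∂/∂y (-2*z) + ∂/∂z (-6*x).
Each of these terms simplifies to sums of mixed partials that cancel in pairs. The result is 0 (by equality of mixed partials for smooth functions — Schwarz / Clairaut).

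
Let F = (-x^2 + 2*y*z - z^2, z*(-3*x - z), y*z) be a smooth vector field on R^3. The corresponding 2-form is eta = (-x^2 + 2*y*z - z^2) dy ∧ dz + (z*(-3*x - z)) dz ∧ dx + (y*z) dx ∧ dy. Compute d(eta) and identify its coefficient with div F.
d(eta) = (-2*x + y) dx ∧ dy ∧ dz; div F = -2*x + y

For a 2-form in R^3 of the form above, applying d gives a 3-form with coefficient ∂P/∂x + ∂Q/∂y + ∂R/∂z:
  ∂P/∂x = -2*x
  ∂Q/∂y = 0
  ∂R/∂z = y
Sum = -2*x + y, which is exactly div F.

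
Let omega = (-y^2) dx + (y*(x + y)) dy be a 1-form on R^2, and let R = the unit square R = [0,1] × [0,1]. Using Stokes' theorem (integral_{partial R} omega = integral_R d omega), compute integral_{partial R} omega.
integral_(partial R) omega = 3/2

Stokes: integral_partial_R omega = integral_R d omega with d omega = (∂Q/∂x - ∂P/∂y) dx ∧ dy.
  ∂Q/∂x = y
  ∂P/∂y = -2*y
  integrand = ∂Q/∂x - ∂P/∂y = 3*y.
Integrating over R: integral_0^1 integral_0^1 (3*y) dx dy = 3/2.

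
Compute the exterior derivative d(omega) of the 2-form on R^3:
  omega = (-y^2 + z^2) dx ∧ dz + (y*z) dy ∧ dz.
d(omega) = (2*y) dx ∧ dy ∧ dz

For a 2-form omega = sum_{i<j} g_{ij} dx_i ∧ dx_j, the exterior derivative is
  d(omega) = sum_{i<j} d(g_{ij}) ∧ dx_i ∧ dx_j = sum_{i<j, k} (∂g_{ij}/∂x_k) dx_k ∧ dx_i ∧ dx_j.
Expand each term, using dx_k ∧ dx_i ∧ dx_j = sgn(permutation) dx_{(a)} ∧ dx_{(b)} ∧ dx_{(c)} with (a < b < c) sorted:
  d(-y^2 + z^2) includes (∂/∂y)(-y^2 + z^2) dy = (-2*y) dy, which multiplied by dx ∧ dz gives (2*y) dx ∧ dy ∧ dz
Collecting like 3-forms: d(omega) = (2*y) dx ∧ dy ∧ dz.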